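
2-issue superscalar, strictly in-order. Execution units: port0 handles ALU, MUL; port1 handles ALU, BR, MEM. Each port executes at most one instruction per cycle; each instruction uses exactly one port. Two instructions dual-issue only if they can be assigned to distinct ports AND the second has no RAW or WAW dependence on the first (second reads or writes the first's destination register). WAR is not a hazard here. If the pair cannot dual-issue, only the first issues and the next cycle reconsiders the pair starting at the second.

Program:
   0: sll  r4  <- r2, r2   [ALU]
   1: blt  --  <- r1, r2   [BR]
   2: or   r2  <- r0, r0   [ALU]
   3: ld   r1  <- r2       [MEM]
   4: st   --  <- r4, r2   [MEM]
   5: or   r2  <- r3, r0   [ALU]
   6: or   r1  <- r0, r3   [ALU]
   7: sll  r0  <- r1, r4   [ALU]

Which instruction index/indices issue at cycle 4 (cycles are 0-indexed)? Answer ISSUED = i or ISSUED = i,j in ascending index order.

ISSUED = 6

0. sll.ALU;blt.BR @i0+i1  | dual
1. or.ALU @i2  | RAW r2
2. ld.MEM @i3  | no-port MEM/MEM
3. st.MEM;or.ALU @i4+i5  | dual
4. or.ALU @i6  | RAW r1
5. sll.ALU @i7  | tail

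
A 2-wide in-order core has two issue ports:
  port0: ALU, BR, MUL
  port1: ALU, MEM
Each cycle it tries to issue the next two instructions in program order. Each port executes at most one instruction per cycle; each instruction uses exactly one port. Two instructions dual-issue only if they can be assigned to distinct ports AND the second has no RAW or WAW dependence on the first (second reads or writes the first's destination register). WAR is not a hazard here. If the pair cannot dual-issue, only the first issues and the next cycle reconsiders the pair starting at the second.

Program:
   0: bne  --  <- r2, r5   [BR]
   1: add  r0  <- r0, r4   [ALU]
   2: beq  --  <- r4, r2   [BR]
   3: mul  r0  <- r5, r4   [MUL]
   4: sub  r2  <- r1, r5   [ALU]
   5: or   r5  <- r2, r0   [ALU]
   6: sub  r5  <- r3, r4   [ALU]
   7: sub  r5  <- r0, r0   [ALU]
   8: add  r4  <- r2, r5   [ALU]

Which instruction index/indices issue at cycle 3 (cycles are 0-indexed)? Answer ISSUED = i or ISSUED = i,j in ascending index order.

ISSUED = 5

  cy0 -> i0/i1 (bne;add) dual
  cy1 -> i2 (beq) no-port BR/MUL
  cy2 -> i3/i4 (mul;sub) dual
  cy3 -> i5 (or) WAW r5
  cy4 -> i6 (sub) WAW r5
  cy5 -> i7 (sub) RAW r5
  cy6 -> i8 (add) tail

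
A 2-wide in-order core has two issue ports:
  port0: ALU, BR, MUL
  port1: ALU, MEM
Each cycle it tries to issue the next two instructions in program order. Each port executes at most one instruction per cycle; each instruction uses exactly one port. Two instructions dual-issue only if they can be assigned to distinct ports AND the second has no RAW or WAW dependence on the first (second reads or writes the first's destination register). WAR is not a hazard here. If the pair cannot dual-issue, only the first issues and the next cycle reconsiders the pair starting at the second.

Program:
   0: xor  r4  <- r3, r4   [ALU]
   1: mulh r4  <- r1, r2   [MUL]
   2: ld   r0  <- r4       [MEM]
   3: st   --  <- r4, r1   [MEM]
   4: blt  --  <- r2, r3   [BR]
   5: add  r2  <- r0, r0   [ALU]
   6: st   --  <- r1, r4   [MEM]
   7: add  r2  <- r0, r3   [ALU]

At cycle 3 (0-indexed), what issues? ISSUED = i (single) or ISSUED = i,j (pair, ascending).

c0: i0 xor  WAW r4
c1: i1 mulh  RAW r4
c2: i2 ld  no-port MEM/MEM
c3: i3+i4 st;blt  pair
c4: i5+i6 add;st  pair
c5: i7 add  tail

ISSUED = 3,4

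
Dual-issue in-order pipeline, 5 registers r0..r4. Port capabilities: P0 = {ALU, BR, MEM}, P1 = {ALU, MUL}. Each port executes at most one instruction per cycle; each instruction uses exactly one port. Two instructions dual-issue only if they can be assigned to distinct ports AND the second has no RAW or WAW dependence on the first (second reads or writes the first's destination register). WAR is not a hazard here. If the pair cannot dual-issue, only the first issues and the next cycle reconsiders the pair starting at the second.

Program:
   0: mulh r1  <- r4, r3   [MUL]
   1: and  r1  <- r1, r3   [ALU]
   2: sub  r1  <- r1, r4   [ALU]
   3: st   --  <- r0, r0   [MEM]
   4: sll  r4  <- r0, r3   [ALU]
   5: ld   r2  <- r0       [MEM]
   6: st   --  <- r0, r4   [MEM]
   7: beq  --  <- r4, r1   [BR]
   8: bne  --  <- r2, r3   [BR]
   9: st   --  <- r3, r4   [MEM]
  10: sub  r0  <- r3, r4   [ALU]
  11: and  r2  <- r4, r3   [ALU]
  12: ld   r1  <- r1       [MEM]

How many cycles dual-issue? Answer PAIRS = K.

#0 head=0: mulh.MUL i0 RAW+WAW r1
#1 head=1: and.ALU i1 RAW+WAW r1
#2 head=2: sub.ALU+st.MEM i2,i3 dual
#3 head=4: sll.ALU+ld.MEM i4,i5 dual
#4 head=6: st.MEM i6 no-port MEM/BR
#5 head=7: beq.BR i7 no-port BR/BR
#6 head=8: bne.BR i8 no-port BR/MEM
#7 head=9: st.MEM+sub.ALU i9,i10 dual
#8 head=11: and.ALU+ld.MEM i11,i12 dual

PAIRS = 4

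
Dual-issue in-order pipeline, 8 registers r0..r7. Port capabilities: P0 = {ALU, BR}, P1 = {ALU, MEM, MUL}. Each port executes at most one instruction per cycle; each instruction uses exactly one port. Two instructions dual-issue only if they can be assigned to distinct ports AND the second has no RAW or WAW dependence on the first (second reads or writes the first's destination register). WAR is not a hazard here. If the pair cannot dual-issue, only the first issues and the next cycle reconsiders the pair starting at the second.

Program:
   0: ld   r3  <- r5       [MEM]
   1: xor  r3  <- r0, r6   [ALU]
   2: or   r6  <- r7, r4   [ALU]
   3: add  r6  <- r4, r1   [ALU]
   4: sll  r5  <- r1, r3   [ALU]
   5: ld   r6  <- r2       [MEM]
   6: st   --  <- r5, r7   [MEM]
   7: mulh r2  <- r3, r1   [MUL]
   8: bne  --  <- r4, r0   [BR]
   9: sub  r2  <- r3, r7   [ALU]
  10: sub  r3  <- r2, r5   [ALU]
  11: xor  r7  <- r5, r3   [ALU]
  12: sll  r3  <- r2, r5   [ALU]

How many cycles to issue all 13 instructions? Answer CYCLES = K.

0. ld @i0  | WAW r3
1. xor or @i1/i2  | dual
2. add sll @i3/i4  | dual
3. ld @i5  | no-port MEM/MEM
4. st @i6  | no-port MEM/MUL
5. mulh bne @i7/i8  | dual
6. sub @i9  | RAW r2
7. sub @i10  | RAW r3
8. xor sll @i11/i12  | dual

CYCLES = 9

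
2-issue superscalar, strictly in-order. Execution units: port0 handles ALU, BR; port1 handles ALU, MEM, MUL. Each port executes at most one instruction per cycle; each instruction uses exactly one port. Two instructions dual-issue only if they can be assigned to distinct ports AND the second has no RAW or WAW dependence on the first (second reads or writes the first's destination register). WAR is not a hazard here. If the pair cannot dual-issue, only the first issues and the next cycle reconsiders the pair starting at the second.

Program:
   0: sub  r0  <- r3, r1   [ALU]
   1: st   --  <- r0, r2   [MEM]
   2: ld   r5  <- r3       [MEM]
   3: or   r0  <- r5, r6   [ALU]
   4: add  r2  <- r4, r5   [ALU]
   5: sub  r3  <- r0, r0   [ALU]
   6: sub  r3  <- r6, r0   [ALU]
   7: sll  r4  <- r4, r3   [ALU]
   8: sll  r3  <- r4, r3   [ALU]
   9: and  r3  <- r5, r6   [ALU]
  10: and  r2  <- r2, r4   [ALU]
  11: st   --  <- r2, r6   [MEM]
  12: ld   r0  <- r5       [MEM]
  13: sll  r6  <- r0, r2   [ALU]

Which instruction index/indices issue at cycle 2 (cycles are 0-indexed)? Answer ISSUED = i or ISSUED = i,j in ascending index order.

  cy0 -> i0 (sub.ALU) RAW r0
  cy1 -> i1 (st.MEM) no-port MEM/MEM
  cy2 -> i2 (ld.MEM) RAW r5
  cy3 -> i3,i4 (or.ALU/add.ALU) dual
  cy4 -> i5 (sub.ALU) WAW r3
  cy5 -> i6 (sub.ALU) RAW r3
  cy6 -> i7 (sll.ALU) RAW r4
  cy7 -> i8 (sll.ALU) WAW r3
  cy8 -> i9,i10 (and.ALU/and.ALU) dual
  cy9 -> i11 (st.MEM) no-port MEM/MEM
  cy10 -> i12 (ld.MEM) RAW r0
  cy11 -> i13 (sll.ALU) tail

ISSUED = 2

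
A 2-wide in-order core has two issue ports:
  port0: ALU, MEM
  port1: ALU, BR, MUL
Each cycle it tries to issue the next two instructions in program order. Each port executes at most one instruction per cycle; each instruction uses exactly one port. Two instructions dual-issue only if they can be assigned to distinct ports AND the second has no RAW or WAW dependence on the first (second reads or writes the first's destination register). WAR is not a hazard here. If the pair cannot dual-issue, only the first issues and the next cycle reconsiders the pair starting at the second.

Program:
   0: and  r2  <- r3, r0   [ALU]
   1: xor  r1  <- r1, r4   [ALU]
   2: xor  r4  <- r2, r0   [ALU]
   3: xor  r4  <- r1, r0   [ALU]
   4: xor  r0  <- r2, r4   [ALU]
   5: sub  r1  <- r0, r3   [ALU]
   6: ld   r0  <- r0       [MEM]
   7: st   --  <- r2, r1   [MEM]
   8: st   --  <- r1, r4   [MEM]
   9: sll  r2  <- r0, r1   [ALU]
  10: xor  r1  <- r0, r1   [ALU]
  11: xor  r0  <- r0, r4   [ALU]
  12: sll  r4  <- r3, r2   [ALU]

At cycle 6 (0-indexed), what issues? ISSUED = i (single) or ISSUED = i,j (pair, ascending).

ISSUED = 8,9

  cy0 -> i0&i1 (and.ALU xor.ALU) dual
  cy1 -> i2 (xor.ALU) WAW r4
  cy2 -> i3 (xor.ALU) RAW r4
  cy3 -> i4 (xor.ALU) RAW r0
  cy4 -> i5&i6 (sub.ALU ld.MEM) dual
  cy5 -> i7 (st.MEM) no-port MEM/MEM
  cy6 -> i8&i9 (st.MEM sll.ALU) dual
  cy7 -> i10&i11 (xor.ALU xor.ALU) dual
  cy8 -> i12 (sll.ALU) tail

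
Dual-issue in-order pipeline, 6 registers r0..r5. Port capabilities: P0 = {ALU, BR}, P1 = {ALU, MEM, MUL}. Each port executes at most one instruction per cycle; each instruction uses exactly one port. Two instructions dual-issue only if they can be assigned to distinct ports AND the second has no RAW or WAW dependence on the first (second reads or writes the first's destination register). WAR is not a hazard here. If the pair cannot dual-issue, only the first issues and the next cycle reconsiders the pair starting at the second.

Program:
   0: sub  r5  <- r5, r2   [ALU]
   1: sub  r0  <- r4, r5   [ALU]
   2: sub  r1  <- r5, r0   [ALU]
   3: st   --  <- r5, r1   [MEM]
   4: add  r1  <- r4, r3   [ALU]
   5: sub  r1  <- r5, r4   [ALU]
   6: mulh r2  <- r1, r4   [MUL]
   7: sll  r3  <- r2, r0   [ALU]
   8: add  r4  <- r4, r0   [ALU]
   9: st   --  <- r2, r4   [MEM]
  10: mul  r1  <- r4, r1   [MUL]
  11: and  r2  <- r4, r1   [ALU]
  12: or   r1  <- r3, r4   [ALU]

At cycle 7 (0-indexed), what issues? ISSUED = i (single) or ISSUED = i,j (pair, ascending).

ISSUED = 9

0. sub @i0  | RAW r5
1. sub @i1  | RAW r0
2. sub @i2  | RAW r1
3. st add @i3,i4  | dual
4. sub @i5  | RAW r1
5. mulh @i6  | RAW r2
6. sll add @i7,i8  | dual
7. st @i9  | no-port MEM/MUL
8. mul @i10  | RAW r1
9. and or @i11,i12  | dual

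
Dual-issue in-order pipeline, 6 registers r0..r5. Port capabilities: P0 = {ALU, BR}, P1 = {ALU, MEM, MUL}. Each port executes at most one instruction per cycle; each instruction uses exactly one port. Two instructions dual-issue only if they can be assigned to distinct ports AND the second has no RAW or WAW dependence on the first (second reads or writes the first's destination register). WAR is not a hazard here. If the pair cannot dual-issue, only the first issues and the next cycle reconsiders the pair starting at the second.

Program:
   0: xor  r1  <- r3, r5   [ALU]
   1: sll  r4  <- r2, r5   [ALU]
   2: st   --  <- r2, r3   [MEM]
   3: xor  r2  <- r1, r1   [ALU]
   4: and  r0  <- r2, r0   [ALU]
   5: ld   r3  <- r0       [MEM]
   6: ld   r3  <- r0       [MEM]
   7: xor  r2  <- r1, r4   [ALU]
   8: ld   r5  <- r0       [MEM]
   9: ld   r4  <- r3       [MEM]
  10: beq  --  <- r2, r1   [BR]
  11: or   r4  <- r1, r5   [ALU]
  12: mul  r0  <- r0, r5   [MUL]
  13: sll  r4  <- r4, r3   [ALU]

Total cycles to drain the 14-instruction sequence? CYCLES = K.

CYCLES = 9

c0: i0&i1 xor.ALU sll.ALU  dual
c1: i2&i3 st.MEM xor.ALU  dual
c2: i4 and.ALU  RAW r0
c3: i5 ld.MEM  no-port MEM/MEM
c4: i6&i7 ld.MEM xor.ALU  dual
c5: i8 ld.MEM  no-port MEM/MEM
c6: i9&i10 ld.MEM beq.BR  dual
c7: i11&i12 or.ALU mul.MUL  dual
c8: i13 sll.ALU  tail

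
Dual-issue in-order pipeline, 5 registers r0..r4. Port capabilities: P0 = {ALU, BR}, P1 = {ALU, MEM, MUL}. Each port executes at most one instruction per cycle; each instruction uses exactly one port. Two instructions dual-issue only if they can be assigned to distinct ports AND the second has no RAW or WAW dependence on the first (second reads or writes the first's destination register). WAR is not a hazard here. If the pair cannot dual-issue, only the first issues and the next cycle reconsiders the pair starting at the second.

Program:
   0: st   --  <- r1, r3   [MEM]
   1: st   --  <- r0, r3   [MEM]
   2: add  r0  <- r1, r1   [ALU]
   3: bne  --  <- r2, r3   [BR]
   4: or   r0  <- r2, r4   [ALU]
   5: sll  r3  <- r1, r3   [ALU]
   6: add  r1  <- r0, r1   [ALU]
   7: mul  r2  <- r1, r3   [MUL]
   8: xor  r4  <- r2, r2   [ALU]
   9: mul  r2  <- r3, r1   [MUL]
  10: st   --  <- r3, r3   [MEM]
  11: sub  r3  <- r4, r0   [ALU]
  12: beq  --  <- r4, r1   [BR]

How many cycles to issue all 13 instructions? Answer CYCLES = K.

CYCLES = 8

#0 head=0: st i0 no-port MEM/MEM
#1 head=1: st;add i1,i2 pair
#2 head=3: bne;or i3,i4 pair
#3 head=5: sll;add i5,i6 pair
#4 head=7: mul i7 RAW r2
#5 head=8: xor;mul i8,i9 pair
#6 head=10: st;sub i10,i11 pair
#7 head=12: beq i12 tail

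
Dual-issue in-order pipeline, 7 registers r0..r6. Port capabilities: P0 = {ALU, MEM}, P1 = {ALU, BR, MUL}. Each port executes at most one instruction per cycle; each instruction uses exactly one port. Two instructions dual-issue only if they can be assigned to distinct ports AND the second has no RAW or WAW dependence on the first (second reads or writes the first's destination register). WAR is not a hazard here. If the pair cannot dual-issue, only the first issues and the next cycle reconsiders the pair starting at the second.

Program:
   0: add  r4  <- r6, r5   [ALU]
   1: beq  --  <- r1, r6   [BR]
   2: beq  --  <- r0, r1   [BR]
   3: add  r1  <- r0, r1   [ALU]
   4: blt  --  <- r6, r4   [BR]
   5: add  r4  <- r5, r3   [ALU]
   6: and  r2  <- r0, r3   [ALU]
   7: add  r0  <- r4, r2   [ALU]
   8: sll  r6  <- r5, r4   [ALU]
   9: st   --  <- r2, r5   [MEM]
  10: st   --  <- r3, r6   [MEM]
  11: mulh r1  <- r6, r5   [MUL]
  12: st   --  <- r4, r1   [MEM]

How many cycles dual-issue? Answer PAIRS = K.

PAIRS = 5

[0] i0/i1  add.ALU/beq.BR  -- dual
[1] i2/i3  beq.BR/add.ALU  -- dual
[2] i4/i5  blt.BR/add.ALU  -- dual
[3] i6  and.ALU  -- RAW r2
[4] i7/i8  add.ALU/sll.ALU  -- dual
[5] i9  st.MEM  -- no-port MEM/MEM
[6] i10/i11  st.MEM/mulh.MUL  -- dual
[7] i12  st.MEM  -- tail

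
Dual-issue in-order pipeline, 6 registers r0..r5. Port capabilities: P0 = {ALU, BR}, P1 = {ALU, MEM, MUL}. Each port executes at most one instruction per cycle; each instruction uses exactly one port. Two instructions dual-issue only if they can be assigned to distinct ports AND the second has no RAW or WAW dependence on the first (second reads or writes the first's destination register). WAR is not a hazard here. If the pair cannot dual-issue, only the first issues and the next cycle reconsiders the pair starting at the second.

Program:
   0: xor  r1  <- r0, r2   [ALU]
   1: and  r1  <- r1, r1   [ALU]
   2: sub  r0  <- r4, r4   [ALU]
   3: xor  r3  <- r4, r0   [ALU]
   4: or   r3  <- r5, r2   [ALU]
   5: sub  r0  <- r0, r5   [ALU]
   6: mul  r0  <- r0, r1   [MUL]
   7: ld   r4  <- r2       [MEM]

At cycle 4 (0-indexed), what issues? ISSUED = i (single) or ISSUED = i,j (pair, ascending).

ISSUED = 6

[0] i0  xor.ALU  -- RAW+WAW r1
[1] i1,i2  and.ALU sub.ALU  -- pair
[2] i3  xor.ALU  -- WAW r3
[3] i4,i5  or.ALU sub.ALU  -- pair
[4] i6  mul.MUL  -- no-port MUL/MEM
[5] i7  ld.MEM  -- tail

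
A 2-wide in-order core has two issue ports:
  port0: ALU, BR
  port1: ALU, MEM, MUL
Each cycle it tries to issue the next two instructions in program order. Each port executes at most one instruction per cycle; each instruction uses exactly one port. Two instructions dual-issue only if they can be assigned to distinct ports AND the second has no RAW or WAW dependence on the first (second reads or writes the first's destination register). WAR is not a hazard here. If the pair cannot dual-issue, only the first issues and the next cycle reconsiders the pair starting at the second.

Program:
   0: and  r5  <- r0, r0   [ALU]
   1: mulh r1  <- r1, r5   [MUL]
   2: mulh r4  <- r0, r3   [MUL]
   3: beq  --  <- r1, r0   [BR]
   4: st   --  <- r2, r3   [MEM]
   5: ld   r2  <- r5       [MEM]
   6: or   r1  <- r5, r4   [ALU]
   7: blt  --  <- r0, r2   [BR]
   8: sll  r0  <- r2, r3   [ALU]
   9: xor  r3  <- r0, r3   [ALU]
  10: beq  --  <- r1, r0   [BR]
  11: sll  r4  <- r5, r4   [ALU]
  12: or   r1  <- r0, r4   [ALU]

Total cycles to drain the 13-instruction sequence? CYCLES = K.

c0: i0 and.ALU  RAW r5
c1: i1 mulh.MUL  no-port MUL/MUL
c2: i2,i3 mulh.MUL/beq.BR  pair
c3: i4 st.MEM  no-port MEM/MEM
c4: i5,i6 ld.MEM/or.ALU  pair
c5: i7,i8 blt.BR/sll.ALU  pair
c6: i9,i10 xor.ALU/beq.BR  pair
c7: i11 sll.ALU  RAW r4
c8: i12 or.ALU  tail

CYCLES = 9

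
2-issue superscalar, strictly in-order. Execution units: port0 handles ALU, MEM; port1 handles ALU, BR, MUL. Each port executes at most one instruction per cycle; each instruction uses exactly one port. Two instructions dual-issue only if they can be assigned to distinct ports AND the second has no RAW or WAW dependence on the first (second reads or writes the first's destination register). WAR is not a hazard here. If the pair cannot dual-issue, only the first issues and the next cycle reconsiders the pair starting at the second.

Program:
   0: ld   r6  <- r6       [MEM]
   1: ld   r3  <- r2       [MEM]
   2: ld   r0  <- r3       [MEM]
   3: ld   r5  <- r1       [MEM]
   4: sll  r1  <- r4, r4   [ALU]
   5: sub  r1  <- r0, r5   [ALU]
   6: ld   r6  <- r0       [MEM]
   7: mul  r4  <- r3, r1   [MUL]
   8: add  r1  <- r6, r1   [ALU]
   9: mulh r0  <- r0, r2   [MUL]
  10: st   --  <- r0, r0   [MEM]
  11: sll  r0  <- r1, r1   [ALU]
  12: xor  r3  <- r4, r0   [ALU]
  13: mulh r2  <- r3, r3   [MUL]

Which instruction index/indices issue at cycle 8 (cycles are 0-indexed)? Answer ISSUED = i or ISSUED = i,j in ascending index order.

ISSUED = 12

[0] i0  ld.MEM  -- no-port MEM/MEM
[1] i1  ld.MEM  -- no-port MEM/MEM
[2] i2  ld.MEM  -- no-port MEM/MEM
[3] i3,i4  ld.MEM sll.ALU  -- dual
[4] i5,i6  sub.ALU ld.MEM  -- dual
[5] i7,i8  mul.MUL add.ALU  -- dual
[6] i9  mulh.MUL  -- RAW r0
[7] i10,i11  st.MEM sll.ALU  -- dual
[8] i12  xor.ALU  -- RAW r3
[9] i13  mulh.MUL  -- tail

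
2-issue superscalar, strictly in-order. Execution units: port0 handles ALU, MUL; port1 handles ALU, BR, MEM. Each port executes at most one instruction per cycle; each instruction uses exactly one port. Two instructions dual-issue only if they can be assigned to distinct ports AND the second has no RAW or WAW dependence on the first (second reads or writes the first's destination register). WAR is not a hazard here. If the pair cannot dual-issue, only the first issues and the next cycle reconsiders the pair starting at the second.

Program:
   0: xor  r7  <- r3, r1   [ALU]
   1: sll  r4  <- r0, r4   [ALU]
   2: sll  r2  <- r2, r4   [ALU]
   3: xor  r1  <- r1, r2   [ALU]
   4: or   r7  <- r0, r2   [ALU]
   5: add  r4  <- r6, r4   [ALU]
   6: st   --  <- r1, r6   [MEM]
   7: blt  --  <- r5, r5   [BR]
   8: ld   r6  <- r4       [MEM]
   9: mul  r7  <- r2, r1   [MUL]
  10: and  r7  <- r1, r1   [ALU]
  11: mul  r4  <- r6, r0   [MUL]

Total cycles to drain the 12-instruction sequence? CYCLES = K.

CYCLES = 7

c0: i0,i1 xor;sll  dual
c1: i2 sll  RAW r2
c2: i3,i4 xor;or  dual
c3: i5,i6 add;st  dual
c4: i7 blt  no-port BR/MEM
c5: i8,i9 ld;mul  dual
c6: i10,i11 and;mul  dual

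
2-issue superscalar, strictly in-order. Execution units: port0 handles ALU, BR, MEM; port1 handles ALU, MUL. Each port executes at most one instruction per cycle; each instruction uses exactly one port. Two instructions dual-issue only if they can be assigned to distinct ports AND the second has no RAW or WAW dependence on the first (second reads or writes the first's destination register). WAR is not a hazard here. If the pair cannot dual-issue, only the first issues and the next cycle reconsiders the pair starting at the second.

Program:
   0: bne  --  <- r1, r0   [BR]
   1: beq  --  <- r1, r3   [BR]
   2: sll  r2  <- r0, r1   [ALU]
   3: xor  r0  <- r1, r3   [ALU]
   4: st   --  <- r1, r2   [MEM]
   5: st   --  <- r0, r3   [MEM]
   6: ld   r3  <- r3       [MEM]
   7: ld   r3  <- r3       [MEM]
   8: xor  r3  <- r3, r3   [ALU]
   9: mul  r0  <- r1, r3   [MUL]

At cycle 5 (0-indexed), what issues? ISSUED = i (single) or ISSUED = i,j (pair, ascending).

c0: i0 bne.BR  no-port BR/BR
c1: i1&i2 beq.BR sll.ALU  2-wide
c2: i3&i4 xor.ALU st.MEM  2-wide
c3: i5 st.MEM  no-port MEM/MEM
c4: i6 ld.MEM  no-port MEM/MEM
c5: i7 ld.MEM  RAW+WAW r3
c6: i8 xor.ALU  RAW r3
c7: i9 mul.MUL  tail

ISSUED = 7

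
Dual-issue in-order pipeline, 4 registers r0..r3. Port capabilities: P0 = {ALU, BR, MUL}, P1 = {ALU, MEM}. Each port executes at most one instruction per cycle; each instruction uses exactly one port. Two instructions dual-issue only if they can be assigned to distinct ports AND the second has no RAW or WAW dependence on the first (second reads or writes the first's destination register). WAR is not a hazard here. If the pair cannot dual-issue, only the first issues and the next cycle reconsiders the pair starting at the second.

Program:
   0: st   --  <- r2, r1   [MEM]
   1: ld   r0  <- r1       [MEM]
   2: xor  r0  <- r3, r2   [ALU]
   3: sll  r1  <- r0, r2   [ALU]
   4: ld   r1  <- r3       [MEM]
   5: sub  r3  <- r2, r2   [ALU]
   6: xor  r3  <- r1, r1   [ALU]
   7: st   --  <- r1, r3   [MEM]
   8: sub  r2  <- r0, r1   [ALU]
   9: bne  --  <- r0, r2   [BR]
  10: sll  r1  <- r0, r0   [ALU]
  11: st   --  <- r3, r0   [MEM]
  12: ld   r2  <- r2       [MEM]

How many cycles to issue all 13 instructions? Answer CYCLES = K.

CYCLES = 10

c0: i0 st.MEM  no-port MEM/MEM
c1: i1 ld.MEM  WAW r0
c2: i2 xor.ALU  RAW r0
c3: i3 sll.ALU  WAW r1
c4: i4+i5 ld.MEM sub.ALU  pair
c5: i6 xor.ALU  RAW r3
c6: i7+i8 st.MEM sub.ALU  pair
c7: i9+i10 bne.BR sll.ALU  pair
c8: i11 st.MEM  no-port MEM/MEM
c9: i12 ld.MEM  tail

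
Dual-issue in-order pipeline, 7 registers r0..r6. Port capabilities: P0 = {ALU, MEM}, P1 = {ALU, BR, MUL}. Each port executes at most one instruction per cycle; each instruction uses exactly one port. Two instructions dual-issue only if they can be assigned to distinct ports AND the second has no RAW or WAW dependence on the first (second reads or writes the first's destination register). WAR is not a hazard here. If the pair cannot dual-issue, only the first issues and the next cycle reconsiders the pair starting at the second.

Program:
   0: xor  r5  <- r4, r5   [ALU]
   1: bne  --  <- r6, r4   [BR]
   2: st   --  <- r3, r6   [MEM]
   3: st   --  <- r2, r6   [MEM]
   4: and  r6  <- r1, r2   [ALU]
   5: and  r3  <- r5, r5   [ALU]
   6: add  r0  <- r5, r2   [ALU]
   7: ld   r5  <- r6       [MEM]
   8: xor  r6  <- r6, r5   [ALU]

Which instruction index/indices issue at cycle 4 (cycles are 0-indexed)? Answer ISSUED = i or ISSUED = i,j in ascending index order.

ISSUED = 7

  cy0 -> i0/i1 (xor bne) dual
  cy1 -> i2 (st) no-port MEM/MEM
  cy2 -> i3/i4 (st and) dual
  cy3 -> i5/i6 (and add) dual
  cy4 -> i7 (ld) RAW r5
  cy5 -> i8 (xor) tail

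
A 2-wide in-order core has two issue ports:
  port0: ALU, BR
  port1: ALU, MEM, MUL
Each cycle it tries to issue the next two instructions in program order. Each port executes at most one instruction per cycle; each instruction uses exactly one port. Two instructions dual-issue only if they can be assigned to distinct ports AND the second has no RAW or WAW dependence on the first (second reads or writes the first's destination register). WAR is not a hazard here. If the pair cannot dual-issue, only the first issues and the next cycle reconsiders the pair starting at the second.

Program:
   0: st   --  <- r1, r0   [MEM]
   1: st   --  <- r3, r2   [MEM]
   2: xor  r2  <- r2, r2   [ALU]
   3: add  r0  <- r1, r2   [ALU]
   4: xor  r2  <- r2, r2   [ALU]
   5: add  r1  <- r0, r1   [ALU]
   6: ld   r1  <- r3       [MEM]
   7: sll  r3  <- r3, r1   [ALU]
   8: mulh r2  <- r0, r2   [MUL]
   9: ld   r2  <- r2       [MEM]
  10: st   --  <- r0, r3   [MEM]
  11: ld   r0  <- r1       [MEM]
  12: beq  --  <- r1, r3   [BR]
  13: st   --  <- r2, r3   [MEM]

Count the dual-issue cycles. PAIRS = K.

[0] i0  st  -- no-port MEM/MEM
[1] i1/i2  st xor  -- 2-wide
[2] i3/i4  add xor  -- 2-wide
[3] i5  add  -- WAW r1
[4] i6  ld  -- RAW r1
[5] i7/i8  sll mulh  -- 2-wide
[6] i9  ld  -- no-port MEM/MEM
[7] i10  st  -- no-port MEM/MEM
[8] i11/i12  ld beq  -- 2-wide
[9] i13  st  -- tail

PAIRS = 4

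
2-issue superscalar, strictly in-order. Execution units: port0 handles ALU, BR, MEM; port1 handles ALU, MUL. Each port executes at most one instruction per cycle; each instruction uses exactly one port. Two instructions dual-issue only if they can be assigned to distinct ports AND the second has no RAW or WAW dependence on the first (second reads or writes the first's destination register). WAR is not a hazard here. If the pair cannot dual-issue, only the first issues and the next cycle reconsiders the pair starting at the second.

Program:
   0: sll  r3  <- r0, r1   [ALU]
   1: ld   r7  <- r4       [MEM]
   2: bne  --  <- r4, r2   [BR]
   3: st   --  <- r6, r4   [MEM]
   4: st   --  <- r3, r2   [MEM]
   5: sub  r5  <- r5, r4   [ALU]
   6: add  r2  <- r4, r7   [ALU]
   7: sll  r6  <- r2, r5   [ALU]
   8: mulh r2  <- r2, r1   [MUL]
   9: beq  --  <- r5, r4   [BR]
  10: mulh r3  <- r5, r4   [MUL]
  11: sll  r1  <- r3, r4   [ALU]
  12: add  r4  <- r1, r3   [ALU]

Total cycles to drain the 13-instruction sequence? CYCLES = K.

t=0 i0&i1:sll.ALU/ld.MEM ; dual
t=1 i2:bne.BR ; no-port BR/MEM
t=2 i3:st.MEM ; no-port MEM/MEM
t=3 i4&i5:st.MEM/sub.ALU ; dual
t=4 i6:add.ALU ; RAW r2
t=5 i7&i8:sll.ALU/mulh.MUL ; dual
t=6 i9&i10:beq.BR/mulh.MUL ; dual
t=7 i11:sll.ALU ; RAW r1
t=8 i12:add.ALU ; tail

CYCLES = 9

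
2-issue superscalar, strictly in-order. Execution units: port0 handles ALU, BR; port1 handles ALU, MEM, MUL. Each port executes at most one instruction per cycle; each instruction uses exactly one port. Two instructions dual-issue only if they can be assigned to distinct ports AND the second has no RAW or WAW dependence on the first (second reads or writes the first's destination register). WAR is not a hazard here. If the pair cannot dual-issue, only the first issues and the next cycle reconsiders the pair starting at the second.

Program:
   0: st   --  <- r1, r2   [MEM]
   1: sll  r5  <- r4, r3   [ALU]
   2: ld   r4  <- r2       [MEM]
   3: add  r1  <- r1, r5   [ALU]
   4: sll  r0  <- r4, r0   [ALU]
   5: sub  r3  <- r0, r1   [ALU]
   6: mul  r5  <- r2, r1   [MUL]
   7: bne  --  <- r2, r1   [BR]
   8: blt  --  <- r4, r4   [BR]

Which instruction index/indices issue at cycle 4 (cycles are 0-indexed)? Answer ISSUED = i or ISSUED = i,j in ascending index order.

t=0 i0,i1:st sll ; 2-wide
t=1 i2,i3:ld add ; 2-wide
t=2 i4:sll ; RAW r0
t=3 i5,i6:sub mul ; 2-wide
t=4 i7:bne ; no-port BR/BR
t=5 i8:blt ; tail

ISSUED = 7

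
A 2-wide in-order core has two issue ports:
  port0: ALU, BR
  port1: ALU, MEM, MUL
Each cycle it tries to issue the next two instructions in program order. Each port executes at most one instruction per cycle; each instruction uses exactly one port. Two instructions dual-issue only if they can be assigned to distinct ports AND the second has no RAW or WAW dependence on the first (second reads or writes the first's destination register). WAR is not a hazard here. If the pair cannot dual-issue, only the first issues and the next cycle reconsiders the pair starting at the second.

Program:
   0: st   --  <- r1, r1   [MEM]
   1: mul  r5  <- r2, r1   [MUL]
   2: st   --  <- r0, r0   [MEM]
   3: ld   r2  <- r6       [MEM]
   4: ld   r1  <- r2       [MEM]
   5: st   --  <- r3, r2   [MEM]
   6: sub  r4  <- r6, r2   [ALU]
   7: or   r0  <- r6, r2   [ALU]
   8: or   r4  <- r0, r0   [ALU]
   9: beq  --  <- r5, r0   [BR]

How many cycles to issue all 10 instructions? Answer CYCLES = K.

[0] i0  st  -- no-port MEM/MUL
[1] i1  mul  -- no-port MUL/MEM
[2] i2  st  -- no-port MEM/MEM
[3] i3  ld  -- no-port MEM/MEM
[4] i4  ld  -- no-port MEM/MEM
[5] i5&i6  st/sub  -- pair
[6] i7  or  -- RAW r0
[7] i8&i9  or/beq  -- pair

CYCLES = 8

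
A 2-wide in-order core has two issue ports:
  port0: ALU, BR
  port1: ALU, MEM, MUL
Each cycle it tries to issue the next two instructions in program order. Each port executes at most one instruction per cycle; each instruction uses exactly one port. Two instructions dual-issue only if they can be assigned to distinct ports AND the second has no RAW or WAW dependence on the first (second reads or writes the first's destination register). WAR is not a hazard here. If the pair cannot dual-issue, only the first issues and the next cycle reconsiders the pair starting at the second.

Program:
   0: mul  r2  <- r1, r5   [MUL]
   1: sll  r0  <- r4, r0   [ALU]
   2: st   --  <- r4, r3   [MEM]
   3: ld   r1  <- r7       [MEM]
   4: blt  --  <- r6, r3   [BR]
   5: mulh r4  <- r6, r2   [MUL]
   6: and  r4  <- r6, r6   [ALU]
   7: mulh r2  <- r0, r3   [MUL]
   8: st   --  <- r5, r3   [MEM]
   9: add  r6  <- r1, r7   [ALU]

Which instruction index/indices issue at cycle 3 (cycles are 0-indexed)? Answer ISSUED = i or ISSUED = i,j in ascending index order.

t=0 i0,i1:mul.MUL/sll.ALU ; pair
t=1 i2:st.MEM ; no-port MEM/MEM
t=2 i3,i4:ld.MEM/blt.BR ; pair
t=3 i5:mulh.MUL ; WAW r4
t=4 i6,i7:and.ALU/mulh.MUL ; pair
t=5 i8,i9:st.MEM/add.ALU ; pair

ISSUED = 5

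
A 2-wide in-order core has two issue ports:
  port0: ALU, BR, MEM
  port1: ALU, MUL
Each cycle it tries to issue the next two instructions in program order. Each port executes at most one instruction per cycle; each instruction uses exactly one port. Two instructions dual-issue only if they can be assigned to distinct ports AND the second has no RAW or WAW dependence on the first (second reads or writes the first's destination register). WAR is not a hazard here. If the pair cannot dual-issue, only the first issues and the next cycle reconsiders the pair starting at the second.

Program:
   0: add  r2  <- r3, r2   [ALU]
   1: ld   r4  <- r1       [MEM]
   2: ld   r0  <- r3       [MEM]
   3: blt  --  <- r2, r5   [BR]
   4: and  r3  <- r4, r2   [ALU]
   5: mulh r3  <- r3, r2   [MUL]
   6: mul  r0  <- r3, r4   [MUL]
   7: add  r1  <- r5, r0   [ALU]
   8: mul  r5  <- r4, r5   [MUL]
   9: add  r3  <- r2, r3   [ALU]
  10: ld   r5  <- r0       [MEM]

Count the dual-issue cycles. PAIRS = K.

#0 head=0: add.ALU ld.MEM i0/i1 2-wide
#1 head=2: ld.MEM i2 no-port MEM/BR
#2 head=3: blt.BR and.ALU i3/i4 2-wide
#3 head=5: mulh.MUL i5 no-port MUL/MUL
#4 head=6: mul.MUL i6 RAW r0
#5 head=7: add.ALU mul.MUL i7/i8 2-wide
#6 head=9: add.ALU ld.MEM i9/i10 2-wide

PAIRS = 4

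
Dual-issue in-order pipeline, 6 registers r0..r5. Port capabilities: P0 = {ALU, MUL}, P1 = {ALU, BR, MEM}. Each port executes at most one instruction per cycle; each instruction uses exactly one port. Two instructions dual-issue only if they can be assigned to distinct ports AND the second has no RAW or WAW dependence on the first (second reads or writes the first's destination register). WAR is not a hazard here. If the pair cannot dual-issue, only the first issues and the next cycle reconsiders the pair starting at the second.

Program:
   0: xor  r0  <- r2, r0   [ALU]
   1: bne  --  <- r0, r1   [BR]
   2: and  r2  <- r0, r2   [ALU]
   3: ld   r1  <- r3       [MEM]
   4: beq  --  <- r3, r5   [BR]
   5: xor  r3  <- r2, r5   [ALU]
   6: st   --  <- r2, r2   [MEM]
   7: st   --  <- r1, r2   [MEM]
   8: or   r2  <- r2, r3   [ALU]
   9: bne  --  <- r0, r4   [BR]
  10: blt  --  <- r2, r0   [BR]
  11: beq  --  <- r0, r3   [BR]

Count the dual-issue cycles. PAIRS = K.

[0] i0  xor  -- RAW r0
[1] i1+i2  bne;and  -- 2-wide
[2] i3  ld  -- no-port MEM/BR
[3] i4+i5  beq;xor  -- 2-wide
[4] i6  st  -- no-port MEM/MEM
[5] i7+i8  st;or  -- 2-wide
[6] i9  bne  -- no-port BR/BR
[7] i10  blt  -- no-port BR/BR
[8] i11  beq  -- tail

PAIRS = 3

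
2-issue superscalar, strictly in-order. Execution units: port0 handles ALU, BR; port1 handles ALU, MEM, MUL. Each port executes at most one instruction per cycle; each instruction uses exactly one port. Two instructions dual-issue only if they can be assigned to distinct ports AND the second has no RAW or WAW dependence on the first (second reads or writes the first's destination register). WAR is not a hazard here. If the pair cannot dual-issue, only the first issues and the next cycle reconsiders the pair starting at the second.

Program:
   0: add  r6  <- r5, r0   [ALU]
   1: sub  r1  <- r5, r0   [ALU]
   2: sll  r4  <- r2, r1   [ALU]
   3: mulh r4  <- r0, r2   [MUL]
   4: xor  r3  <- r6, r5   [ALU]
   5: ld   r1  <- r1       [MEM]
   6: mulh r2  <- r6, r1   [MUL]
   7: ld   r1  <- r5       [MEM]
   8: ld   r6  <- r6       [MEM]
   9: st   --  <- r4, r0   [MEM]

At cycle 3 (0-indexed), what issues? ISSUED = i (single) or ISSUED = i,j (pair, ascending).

[0] i0&i1  add.ALU;sub.ALU  -- pair
[1] i2  sll.ALU  -- WAW r4
[2] i3&i4  mulh.MUL;xor.ALU  -- pair
[3] i5  ld.MEM  -- no-port MEM/MUL
[4] i6  mulh.MUL  -- no-port MUL/MEM
[5] i7  ld.MEM  -- no-port MEM/MEM
[6] i8  ld.MEM  -- no-port MEM/MEM
[7] i9  st.MEM  -- tail

ISSUED = 5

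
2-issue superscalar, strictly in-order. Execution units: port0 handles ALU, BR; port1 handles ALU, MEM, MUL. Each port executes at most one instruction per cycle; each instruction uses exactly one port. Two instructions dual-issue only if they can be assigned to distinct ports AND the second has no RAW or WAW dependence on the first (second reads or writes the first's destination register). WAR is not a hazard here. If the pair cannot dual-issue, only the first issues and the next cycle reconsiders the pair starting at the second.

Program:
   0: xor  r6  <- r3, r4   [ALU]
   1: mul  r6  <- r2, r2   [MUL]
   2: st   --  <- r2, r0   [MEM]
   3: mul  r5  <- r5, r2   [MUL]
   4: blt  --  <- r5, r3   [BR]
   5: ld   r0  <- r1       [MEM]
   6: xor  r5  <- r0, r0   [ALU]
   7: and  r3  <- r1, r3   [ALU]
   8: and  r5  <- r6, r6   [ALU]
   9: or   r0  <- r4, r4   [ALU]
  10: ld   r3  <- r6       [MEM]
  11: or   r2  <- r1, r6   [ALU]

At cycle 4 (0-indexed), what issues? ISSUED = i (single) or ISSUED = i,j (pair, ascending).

  cy0 -> i0 (xor) WAW r6
  cy1 -> i1 (mul) no-port MUL/MEM
  cy2 -> i2 (st) no-port MEM/MUL
  cy3 -> i3 (mul) RAW r5
  cy4 -> i4&i5 (blt+ld) pair
  cy5 -> i6&i7 (xor+and) pair
  cy6 -> i8&i9 (and+or) pair
  cy7 -> i10&i11 (ld+or) pair

ISSUED = 4,5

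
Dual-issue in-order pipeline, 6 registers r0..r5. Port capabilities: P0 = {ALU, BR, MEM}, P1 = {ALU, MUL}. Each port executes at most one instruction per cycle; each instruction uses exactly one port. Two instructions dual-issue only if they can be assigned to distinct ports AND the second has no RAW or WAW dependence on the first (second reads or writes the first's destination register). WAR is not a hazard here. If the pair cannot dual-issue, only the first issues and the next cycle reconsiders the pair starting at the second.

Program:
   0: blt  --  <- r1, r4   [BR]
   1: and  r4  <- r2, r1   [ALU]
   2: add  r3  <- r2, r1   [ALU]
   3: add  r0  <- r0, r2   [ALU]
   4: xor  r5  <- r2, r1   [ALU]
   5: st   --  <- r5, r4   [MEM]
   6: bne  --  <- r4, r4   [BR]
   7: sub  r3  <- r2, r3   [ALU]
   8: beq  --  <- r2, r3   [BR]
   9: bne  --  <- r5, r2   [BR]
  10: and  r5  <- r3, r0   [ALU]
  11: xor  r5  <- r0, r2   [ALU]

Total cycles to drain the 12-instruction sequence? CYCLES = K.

CYCLES = 8

c0: i0/i1 blt.BR;and.ALU  pair
c1: i2/i3 add.ALU;add.ALU  pair
c2: i4 xor.ALU  RAW r5
c3: i5 st.MEM  no-port MEM/BR
c4: i6/i7 bne.BR;sub.ALU  pair
c5: i8 beq.BR  no-port BR/BR
c6: i9/i10 bne.BR;and.ALU  pair
c7: i11 xor.ALU  tail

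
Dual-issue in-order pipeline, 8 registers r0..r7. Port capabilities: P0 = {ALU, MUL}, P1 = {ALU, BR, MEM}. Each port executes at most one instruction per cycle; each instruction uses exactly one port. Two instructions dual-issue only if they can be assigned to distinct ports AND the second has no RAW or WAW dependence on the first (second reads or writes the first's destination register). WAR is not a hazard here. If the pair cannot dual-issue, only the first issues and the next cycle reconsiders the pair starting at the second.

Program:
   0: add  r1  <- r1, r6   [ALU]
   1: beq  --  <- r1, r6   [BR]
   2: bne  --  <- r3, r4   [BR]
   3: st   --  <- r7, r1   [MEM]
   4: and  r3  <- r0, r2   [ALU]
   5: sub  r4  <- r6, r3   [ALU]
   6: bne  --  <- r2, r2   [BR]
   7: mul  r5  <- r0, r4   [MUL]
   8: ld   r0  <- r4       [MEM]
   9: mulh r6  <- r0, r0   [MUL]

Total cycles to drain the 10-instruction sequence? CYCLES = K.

t=0 i0:add.ALU ; RAW r1
t=1 i1:beq.BR ; no-port BR/BR
t=2 i2:bne.BR ; no-port BR/MEM
t=3 i3,i4:st.MEM/and.ALU ; 2-wide
t=4 i5,i6:sub.ALU/bne.BR ; 2-wide
t=5 i7,i8:mul.MUL/ld.MEM ; 2-wide
t=6 i9:mulh.MUL ; tail

CYCLES = 7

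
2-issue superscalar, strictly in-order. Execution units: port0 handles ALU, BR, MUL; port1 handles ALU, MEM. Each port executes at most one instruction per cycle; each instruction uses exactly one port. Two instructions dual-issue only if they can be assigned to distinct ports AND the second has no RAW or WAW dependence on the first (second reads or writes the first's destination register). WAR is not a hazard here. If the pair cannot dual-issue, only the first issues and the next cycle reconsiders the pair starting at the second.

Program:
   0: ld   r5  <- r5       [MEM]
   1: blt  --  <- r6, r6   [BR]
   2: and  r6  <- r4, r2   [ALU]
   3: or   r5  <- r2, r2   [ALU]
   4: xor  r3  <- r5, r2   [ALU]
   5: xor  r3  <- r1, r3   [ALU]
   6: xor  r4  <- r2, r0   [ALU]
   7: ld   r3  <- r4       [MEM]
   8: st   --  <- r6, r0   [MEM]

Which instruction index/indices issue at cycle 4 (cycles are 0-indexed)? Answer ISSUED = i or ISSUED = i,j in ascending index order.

ISSUED = 7

t=0 i0,i1:ld.MEM+blt.BR ; pair
t=1 i2,i3:and.ALU+or.ALU ; pair
t=2 i4:xor.ALU ; RAW+WAW r3
t=3 i5,i6:xor.ALU+xor.ALU ; pair
t=4 i7:ld.MEM ; no-port MEM/MEM
t=5 i8:st.MEM ; tail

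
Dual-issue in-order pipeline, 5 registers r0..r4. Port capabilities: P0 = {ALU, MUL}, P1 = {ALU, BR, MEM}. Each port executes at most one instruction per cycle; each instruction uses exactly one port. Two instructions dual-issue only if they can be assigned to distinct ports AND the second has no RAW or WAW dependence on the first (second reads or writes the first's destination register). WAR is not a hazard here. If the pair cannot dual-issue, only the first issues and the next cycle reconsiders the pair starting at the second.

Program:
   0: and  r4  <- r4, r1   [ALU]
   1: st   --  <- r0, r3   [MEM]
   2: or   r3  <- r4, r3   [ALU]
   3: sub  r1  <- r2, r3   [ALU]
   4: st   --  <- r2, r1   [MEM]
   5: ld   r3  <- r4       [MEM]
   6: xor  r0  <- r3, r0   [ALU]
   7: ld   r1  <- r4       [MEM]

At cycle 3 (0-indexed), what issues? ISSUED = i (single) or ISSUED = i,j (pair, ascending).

t=0 i0/i1:and.ALU;st.MEM ; dual
t=1 i2:or.ALU ; RAW r3
t=2 i3:sub.ALU ; RAW r1
t=3 i4:st.MEM ; no-port MEM/MEM
t=4 i5:ld.MEM ; RAW r3
t=5 i6/i7:xor.ALU;ld.MEM ; dual

ISSUED = 4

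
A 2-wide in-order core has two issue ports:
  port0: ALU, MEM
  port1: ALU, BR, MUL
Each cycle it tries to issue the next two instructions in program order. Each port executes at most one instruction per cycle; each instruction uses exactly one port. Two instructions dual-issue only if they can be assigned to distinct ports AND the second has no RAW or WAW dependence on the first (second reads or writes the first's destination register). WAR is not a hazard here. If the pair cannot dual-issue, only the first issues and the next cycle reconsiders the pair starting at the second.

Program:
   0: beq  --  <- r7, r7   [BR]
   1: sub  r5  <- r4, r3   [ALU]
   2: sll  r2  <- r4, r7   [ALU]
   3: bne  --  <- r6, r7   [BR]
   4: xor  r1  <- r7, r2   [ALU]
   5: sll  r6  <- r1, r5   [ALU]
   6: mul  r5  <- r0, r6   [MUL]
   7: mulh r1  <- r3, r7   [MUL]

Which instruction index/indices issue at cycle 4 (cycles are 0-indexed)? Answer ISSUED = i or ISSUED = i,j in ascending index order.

#0 head=0: beq;sub i0&i1 pair
#1 head=2: sll;bne i2&i3 pair
#2 head=4: xor i4 RAW r1
#3 head=5: sll i5 RAW r6
#4 head=6: mul i6 no-port MUL/MUL
#5 head=7: mulh i7 tail

ISSUED = 6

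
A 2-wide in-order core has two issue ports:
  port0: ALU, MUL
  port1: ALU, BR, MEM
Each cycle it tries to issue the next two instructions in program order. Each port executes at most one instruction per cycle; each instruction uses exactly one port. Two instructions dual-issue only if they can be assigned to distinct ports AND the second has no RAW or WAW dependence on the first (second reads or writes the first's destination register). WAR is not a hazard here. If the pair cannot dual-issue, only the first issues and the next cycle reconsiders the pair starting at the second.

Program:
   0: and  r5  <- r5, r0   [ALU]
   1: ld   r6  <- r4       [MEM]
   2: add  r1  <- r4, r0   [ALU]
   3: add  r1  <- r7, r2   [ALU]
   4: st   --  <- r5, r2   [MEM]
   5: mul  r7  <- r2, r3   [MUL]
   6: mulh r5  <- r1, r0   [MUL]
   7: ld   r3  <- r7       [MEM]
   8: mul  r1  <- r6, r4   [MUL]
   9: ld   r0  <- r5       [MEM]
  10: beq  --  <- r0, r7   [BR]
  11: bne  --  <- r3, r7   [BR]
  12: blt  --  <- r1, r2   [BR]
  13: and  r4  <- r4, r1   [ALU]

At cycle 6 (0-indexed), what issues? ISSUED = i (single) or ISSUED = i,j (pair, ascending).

0. and.ALU/ld.MEM @i0&i1  | pair
1. add.ALU @i2  | WAW r1
2. add.ALU/st.MEM @i3&i4  | pair
3. mul.MUL @i5  | no-port MUL/MUL
4. mulh.MUL/ld.MEM @i6&i7  | pair
5. mul.MUL/ld.MEM @i8&i9  | pair
6. beq.BR @i10  | no-port BR/BR
7. bne.BR @i11  | no-port BR/BR
8. blt.BR/and.ALU @i12&i13  | pair

ISSUED = 10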